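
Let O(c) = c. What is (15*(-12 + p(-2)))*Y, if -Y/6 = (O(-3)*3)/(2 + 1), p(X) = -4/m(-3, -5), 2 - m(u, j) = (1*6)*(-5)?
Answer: -13095/4 ≈ -3273.8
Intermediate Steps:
m(u, j) = 32 (m(u, j) = 2 - 1*6*(-5) = 2 - 6*(-5) = 2 - 1*(-30) = 2 + 30 = 32)
p(X) = -1/8 (p(X) = -4/32 = -4*1/32 = -1/8)
Y = 18 (Y = -6*(-3*3)/(2 + 1) = -(-54)/3 = -6*(-3) = 18)
(15*(-12 + p(-2)))*Y = (15*(-12 - 1/8))*18 = (15*(-97/8))*18 = -1455/8*18 = -13095/4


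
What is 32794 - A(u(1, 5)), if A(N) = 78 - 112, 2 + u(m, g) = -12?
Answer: 32828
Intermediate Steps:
u(m, g) = -14 (u(m, g) = -2 - 12 = -14)
A(N) = -34
32794 - A(u(1, 5)) = 32794 - 1*(-34) = 32794 + 34 = 32828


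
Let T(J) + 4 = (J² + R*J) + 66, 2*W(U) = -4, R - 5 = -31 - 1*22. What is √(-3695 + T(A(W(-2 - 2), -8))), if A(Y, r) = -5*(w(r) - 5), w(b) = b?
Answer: 4*I*√158 ≈ 50.279*I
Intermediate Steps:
R = -48 (R = 5 + (-31 - 1*22) = 5 + (-31 - 22) = 5 - 53 = -48)
W(U) = -2 (W(U) = (½)*(-4) = -2)
A(Y, r) = 25 - 5*r (A(Y, r) = -5*(r - 5) = -5*(-5 + r) = 25 - 5*r)
T(J) = 62 + J² - 48*J (T(J) = -4 + ((J² - 48*J) + 66) = -4 + (66 + J² - 48*J) = 62 + J² - 48*J)
√(-3695 + T(A(W(-2 - 2), -8))) = √(-3695 + (62 + (25 - 5*(-8))² - 48*(25 - 5*(-8)))) = √(-3695 + (62 + (25 + 40)² - 48*(25 + 40))) = √(-3695 + (62 + 65² - 48*65)) = √(-3695 + (62 + 4225 - 3120)) = √(-3695 + 1167) = √(-2528) = 4*I*√158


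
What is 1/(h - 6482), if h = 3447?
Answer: -1/3035 ≈ -0.00032949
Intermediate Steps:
1/(h - 6482) = 1/(3447 - 6482) = 1/(-3035) = -1/3035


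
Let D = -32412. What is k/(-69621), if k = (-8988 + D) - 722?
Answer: 42122/69621 ≈ 0.60502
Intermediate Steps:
k = -42122 (k = (-8988 - 32412) - 722 = -41400 - 722 = -42122)
k/(-69621) = -42122/(-69621) = -42122*(-1/69621) = 42122/69621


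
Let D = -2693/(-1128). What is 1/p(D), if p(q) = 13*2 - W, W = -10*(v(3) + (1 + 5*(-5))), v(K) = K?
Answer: -1/184 ≈ -0.0054348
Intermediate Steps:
W = 210 (W = -10*(3 + (1 + 5*(-5))) = -10*(3 + (1 - 25)) = -10*(3 - 24) = -10*(-21) = 210)
D = 2693/1128 (D = -2693*(-1/1128) = 2693/1128 ≈ 2.3874)
p(q) = -184 (p(q) = 13*2 - 1*210 = 26 - 210 = -184)
1/p(D) = 1/(-184) = -1/184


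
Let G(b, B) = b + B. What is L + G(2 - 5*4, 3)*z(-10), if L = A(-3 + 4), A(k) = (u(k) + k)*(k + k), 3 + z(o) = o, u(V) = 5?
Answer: 207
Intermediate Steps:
z(o) = -3 + o
G(b, B) = B + b
A(k) = 2*k*(5 + k) (A(k) = (5 + k)*(k + k) = (5 + k)*(2*k) = 2*k*(5 + k))
L = 12 (L = 2*(-3 + 4)*(5 + (-3 + 4)) = 2*1*(5 + 1) = 2*1*6 = 12)
L + G(2 - 5*4, 3)*z(-10) = 12 + (3 + (2 - 5*4))*(-3 - 10) = 12 + (3 + (2 - 20))*(-13) = 12 + (3 - 18)*(-13) = 12 - 15*(-13) = 12 + 195 = 207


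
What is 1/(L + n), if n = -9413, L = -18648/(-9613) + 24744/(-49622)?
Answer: -238508143/2244733406567 ≈ -0.00010625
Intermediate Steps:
L = 343743492/238508143 (L = -18648*(-1/9613) + 24744*(-1/49622) = 18648/9613 - 12372/24811 = 343743492/238508143 ≈ 1.4412)
1/(L + n) = 1/(343743492/238508143 - 9413) = 1/(-2244733406567/238508143) = -238508143/2244733406567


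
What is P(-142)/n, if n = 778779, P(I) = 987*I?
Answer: -46718/259593 ≈ -0.17997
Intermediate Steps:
P(-142)/n = (987*(-142))/778779 = -140154*1/778779 = -46718/259593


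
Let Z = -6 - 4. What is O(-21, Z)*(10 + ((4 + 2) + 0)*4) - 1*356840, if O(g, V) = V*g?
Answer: -349700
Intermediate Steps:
Z = -10
O(-21, Z)*(10 + ((4 + 2) + 0)*4) - 1*356840 = (-10*(-21))*(10 + ((4 + 2) + 0)*4) - 1*356840 = 210*(10 + (6 + 0)*4) - 356840 = 210*(10 + 6*4) - 356840 = 210*(10 + 24) - 356840 = 210*34 - 356840 = 7140 - 356840 = -349700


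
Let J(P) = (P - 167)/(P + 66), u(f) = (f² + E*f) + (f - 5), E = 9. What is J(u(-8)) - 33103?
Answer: -1489823/45 ≈ -33107.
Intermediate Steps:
u(f) = -5 + f² + 10*f (u(f) = (f² + 9*f) + (f - 5) = (f² + 9*f) + (-5 + f) = -5 + f² + 10*f)
J(P) = (-167 + P)/(66 + P)
J(u(-8)) - 33103 = (-167 + (-5 + (-8)² + 10*(-8)))/(66 + (-5 + (-8)² + 10*(-8))) - 33103 = (-167 + (-5 + 64 - 80))/(66 + (-5 + 64 - 80)) - 33103 = (-167 - 21)/(66 - 21) - 33103 = -188/45 - 33103 = -1489823/45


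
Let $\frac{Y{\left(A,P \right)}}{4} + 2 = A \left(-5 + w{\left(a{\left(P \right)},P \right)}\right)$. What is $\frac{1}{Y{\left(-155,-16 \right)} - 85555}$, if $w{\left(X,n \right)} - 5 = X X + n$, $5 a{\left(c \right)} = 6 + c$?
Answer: $- \frac{1}{78123} \approx -1.28 \cdot 10^{-5}$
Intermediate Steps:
$a{\left(c \right)} = \frac{6}{5} + \frac{c}{5}$ ($a{\left(c \right)} = \frac{6 + c}{5} = \frac{6}{5} + \frac{c}{5}$)
$w{\left(X,n \right)} = 5 + n + X^{2}$ ($w{\left(X,n \right)} = 5 + \left(X X + n\right) = 5 + \left(X^{2} + n\right) = 5 + \left(n + X^{2}\right) = 5 + n + X^{2}$)
$Y{\left(A,P \right)} = -8 + 4 A \left(P + \left(\frac{6}{5} + \frac{P}{5}\right)^{2}\right)$ ($Y{\left(A,P \right)} = -8 + 4 A \left(-5 + \left(5 + P + \left(\frac{6}{5} + \frac{P}{5}\right)^{2}\right)\right) = -8 + 4 A \left(P + \left(\frac{6}{5} + \frac{P}{5}\right)^{2}\right)$)
$\frac{1}{Y{\left(-155,-16 \right)} - 85555} = \frac{1}{\left(-8 + \frac{144}{25} \left(-155\right) + \frac{4}{25} \left(-155\right) \left(-16\right)^{2} + \frac{148}{25} \left(-155\right) \left(-16\right)\right) - 85555} = \frac{1}{\left(-8 - \frac{4464}{5} + \frac{4}{25} \left(-155\right) 256 + \frac{73408}{5}\right) - 85555} = \frac{1}{\left(-8 - \frac{4464}{5} - \frac{31744}{5} + \frac{73408}{5}\right) - 85555} = \frac{1}{7432 - 85555} = \frac{1}{-78123} = - \frac{1}{78123}$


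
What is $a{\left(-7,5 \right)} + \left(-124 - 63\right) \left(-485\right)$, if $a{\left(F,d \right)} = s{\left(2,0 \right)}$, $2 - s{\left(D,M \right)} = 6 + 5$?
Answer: $90686$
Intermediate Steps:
$s{\left(D,M \right)} = -9$ ($s{\left(D,M \right)} = 2 - \left(6 + 5\right) = 2 - 11 = -9$)
$a{\left(F,d \right)} = -9$
$a{\left(-7,5 \right)} + \left(-124 - 63\right) \left(-485\right) = -9 + \left(-124 - 63\right) \left(-485\right) = -9 - -90695 = -9 + 90695 = 90686$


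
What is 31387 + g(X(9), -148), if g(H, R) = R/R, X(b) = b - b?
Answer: 31388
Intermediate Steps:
X(b) = 0
g(H, R) = 1
31387 + g(X(9), -148) = 31387 + 1 = 31388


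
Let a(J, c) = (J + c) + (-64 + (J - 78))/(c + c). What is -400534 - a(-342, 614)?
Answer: -123047321/307 ≈ -4.0081e+5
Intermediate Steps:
a(J, c) = J + c + (-142 + J)/(2*c) (a(J, c) = (J + c) + (-64 + (-78 + J))/((2*c)) = (J + c) + (-142 + J)*(1/(2*c)) = (J + c) + (-142 + J)/(2*c) = J + c + (-142 + J)/(2*c))
-400534 - a(-342, 614) = -400534 - (-71 + (½)*(-342) + 614*(-342 + 614))/614 = -400534 - (-71 - 171 + 614*272)/614 = -400534 - (-71 - 171 + 167008)/614 = -400534 - 166766/614 = -400534 - 1*83383/307 = -400534 - 83383/307 = -123047321/307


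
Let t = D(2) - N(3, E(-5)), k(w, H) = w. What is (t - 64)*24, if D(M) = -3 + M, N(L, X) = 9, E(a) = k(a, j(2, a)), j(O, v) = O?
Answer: -1776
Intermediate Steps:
E(a) = a
t = -10 (t = (-3 + 2) - 1*9 = -1 - 9 = -10)
(t - 64)*24 = (-10 - 64)*24 = -74*24 = -1776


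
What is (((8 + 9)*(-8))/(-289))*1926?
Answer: 15408/17 ≈ 906.35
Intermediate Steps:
(((8 + 9)*(-8))/(-289))*1926 = ((17*(-8))*(-1/289))*1926 = -136*(-1/289)*1926 = (8/17)*1926 = 15408/17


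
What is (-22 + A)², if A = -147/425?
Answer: 90193009/180625 ≈ 499.34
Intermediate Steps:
A = -147/425 (A = -147*1/425 = -147/425 ≈ -0.34588)
(-22 + A)² = (-22 - 147/425)² = (-9497/425)² = 90193009/180625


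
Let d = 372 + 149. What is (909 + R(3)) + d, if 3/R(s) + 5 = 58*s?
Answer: 241673/169 ≈ 1430.0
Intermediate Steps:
R(s) = 3/(-5 + 58*s)
d = 521
(909 + R(3)) + d = (909 + 3/(-5 + 58*3)) + 521 = (909 + 3/(-5 + 174)) + 521 = (909 + 3/169) + 521 = 153624/169 + 521 = 241673/169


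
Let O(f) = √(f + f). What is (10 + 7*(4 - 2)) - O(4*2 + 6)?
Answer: 24 - 2*√7 ≈ 18.708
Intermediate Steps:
O(f) = √2*√f (O(f) = √(2*f) = √2*√f)
(10 + 7*(4 - 2)) - O(4*2 + 6) = (10 + 7*(4 - 2)) - √2*√(4*2 + 6) = (10 + 7*2) - √2*√(8 + 6) = (10 + 14) - √2*√14 = 24 - 2*√7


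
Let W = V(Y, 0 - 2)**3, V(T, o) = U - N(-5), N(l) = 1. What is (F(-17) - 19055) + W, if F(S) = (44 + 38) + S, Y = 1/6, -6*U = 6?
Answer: -18998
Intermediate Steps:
U = -1 (U = -1/6*6 = -1)
Y = 1/6 ≈ 0.16667
V(T, o) = -2 (V(T, o) = -1 - 1*1 = -1 - 1 = -2)
F(S) = 82 + S
W = -8 (W = (-2)**3 = -8)
(F(-17) - 19055) + W = ((82 - 17) - 19055) - 8 = (65 - 19055) - 8 = -18990 - 8 = -18998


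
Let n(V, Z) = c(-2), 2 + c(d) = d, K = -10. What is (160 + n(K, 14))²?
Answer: 24336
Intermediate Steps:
c(d) = -2 + d
n(V, Z) = -4 (n(V, Z) = -2 - 2 = -4)
(160 + n(K, 14))² = (160 - 4)² = 156² = 24336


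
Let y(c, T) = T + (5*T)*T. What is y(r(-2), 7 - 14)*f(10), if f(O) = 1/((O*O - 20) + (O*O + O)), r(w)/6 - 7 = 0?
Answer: 119/95 ≈ 1.2526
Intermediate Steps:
r(w) = 42 (r(w) = 42 + 6*0 = 42 + 0 = 42)
f(O) = 1/(-20 + O + 2*O**2) (f(O) = 1/((O**2 - 20) + (O**2 + O)) = 1/((-20 + O**2) + (O + O**2)) = 1/(-20 + O + 2*O**2))
y(c, T) = T + 5*T**2
y(r(-2), 7 - 14)*f(10) = ((7 - 14)*(1 + 5*(7 - 14)))/(-20 + 10 + 2*10**2) = (-7*(1 + 5*(-7)))/(-20 + 10 + 2*100) = (-7*(1 - 35))/(-20 + 10 + 200) = -7*(-34)/190 = 238*(1/190) = 119/95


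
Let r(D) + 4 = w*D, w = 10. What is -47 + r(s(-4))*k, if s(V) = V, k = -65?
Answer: 2813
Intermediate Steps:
r(D) = -4 + 10*D
-47 + r(s(-4))*k = -47 + (-4 + 10*(-4))*(-65) = -47 + (-4 - 40)*(-65) = -47 - 44*(-65) = -47 + 2860 = 2813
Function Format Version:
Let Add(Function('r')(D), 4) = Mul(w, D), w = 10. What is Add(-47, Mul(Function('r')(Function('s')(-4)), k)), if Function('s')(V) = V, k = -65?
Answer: 2813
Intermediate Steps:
Function('r')(D) = Add(-4, Mul(10, D))
Add(-47, Mul(Function('r')(Function('s')(-4)), k)) = Add(-47, Mul(Add(-4, Mul(10, -4)), -65)) = Add(-47, Mul(Add(-4, -40), -65)) = Add(-47, Mul(-44, -65)) = Add(-47, 2860) = 2813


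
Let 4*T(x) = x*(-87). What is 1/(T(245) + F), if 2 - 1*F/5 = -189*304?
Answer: 4/1127845 ≈ 3.5466e-6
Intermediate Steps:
T(x) = -87*x/4 (T(x) = (x*(-87))/4 = (-87*x)/4 = -87*x/4)
F = 287290 (F = 10 - (-945)*304 = 10 - 5*(-57456) = 10 + 287280 = 287290)
1/(T(245) + F) = 1/(-87/4*245 + 287290) = 1/(-21315/4 + 287290) = 1/(1127845/4) = 4/1127845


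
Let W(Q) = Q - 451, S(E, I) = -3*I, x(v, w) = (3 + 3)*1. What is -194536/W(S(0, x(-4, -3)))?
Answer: 194536/469 ≈ 414.79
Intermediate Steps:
x(v, w) = 6 (x(v, w) = 6*1 = 6)
W(Q) = -451 + Q
-194536/W(S(0, x(-4, -3))) = -194536/(-451 - 3*6) = -194536/(-451 - 18) = -194536/(-469) = -194536*(-1/469) = 194536/469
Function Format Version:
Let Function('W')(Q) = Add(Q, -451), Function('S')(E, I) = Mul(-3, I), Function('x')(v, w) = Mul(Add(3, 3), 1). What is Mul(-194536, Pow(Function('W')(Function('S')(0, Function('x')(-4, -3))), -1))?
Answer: Rational(194536, 469) ≈ 414.79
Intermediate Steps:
Function('x')(v, w) = 6 (Function('x')(v, w) = Mul(6, 1) = 6)
Function('W')(Q) = Add(-451, Q)
Mul(-194536, Pow(Function('W')(Function('S')(0, Function('x')(-4, -3))), -1)) = Mul(-194536, Pow(Add(-451, Mul(-3, 6)), -1)) = Mul(-194536, Pow(Add(-451, -18), -1)) = Mul(-194536, Pow(-469, -1)) = Mul(-194536, Rational(-1, 469)) = Rational(194536, 469)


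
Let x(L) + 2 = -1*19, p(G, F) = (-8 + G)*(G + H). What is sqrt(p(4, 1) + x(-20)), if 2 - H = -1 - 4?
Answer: I*sqrt(65) ≈ 8.0623*I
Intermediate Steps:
H = 7 (H = 2 - (-1 - 4) = 2 - 1*(-5) = 2 + 5 = 7)
p(G, F) = (-8 + G)*(7 + G) (p(G, F) = (-8 + G)*(G + 7) = (-8 + G)*(7 + G))
x(L) = -21 (x(L) = -2 - 1*19 = -2 - 19 = -21)
sqrt(p(4, 1) + x(-20)) = sqrt((-56 + 4**2 - 1*4) - 21) = sqrt((-56 + 16 - 4) - 21) = sqrt(-44 - 21) = sqrt(-65) = I*sqrt(65)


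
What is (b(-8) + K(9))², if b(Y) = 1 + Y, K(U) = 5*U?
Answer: 1444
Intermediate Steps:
(b(-8) + K(9))² = ((1 - 8) + 5*9)² = (-7 + 45)² = 38² = 1444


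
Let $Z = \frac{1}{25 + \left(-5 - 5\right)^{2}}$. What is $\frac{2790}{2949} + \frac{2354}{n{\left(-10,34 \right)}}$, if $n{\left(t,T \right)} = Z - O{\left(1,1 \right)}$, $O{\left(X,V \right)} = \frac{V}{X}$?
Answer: $- \frac{144566215}{60946} \approx -2372.0$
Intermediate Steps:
$Z = \frac{1}{125}$ ($Z = \frac{1}{25 + \left(-10\right)^{2}} = \frac{1}{25 + 100} = \frac{1}{125} \approx 0.008$)
$n{\left(t,T \right)} = - \frac{124}{125}$ ($n{\left(t,T \right)} = \frac{1}{125} - 1 \cdot 1^{-1} = \frac{1}{125} - 1 \cdot 1 = \frac{1}{125} - 1 = - \frac{124}{125}$)
$\frac{2790}{2949} + \frac{2354}{n{\left(-10,34 \right)}} = \frac{2790}{2949} + \frac{2354}{- \frac{124}{125}} = 2790 \cdot \frac{1}{2949} + 2354 \left(- \frac{125}{124}\right) = \frac{930}{983} - \frac{147125}{62} = - \frac{144566215}{60946}$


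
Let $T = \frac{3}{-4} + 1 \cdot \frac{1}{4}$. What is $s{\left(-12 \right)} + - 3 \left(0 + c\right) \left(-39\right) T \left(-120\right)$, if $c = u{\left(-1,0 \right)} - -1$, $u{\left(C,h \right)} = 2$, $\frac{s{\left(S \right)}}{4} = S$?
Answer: $21012$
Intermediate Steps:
$s{\left(S \right)} = 4 S$
$c = 3$ ($c = 2 - -1 = 2 + 1 = 3$)
$T = - \frac{1}{2}$ ($T = 3 \left(- \frac{1}{4}\right) + 1 \cdot \frac{1}{4} = - \frac{3}{4} + \frac{1}{4} = - \frac{1}{2} \approx -0.5$)
$s{\left(-12 \right)} + - 3 \left(0 + c\right) \left(-39\right) T \left(-120\right) = 4 \left(-12\right) + - 3 \left(0 + 3\right) \left(-39\right) \left(- \frac{1}{2}\right) \left(-120\right) = -48 + \left(-3\right) 3 \left(-39\right) \left(- \frac{1}{2}\right) \left(-120\right) = -48 + \left(-9\right) \left(-39\right) \left(- \frac{1}{2}\right) \left(-120\right) = -48 + 351 \left(- \frac{1}{2}\right) \left(-120\right) = -48 - -21060 = -48 + 21060 = 21012$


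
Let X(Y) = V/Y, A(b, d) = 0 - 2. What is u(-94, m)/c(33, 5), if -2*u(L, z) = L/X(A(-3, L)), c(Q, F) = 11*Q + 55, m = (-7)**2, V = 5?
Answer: -47/1045 ≈ -0.044976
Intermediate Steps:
m = 49
A(b, d) = -2
c(Q, F) = 55 + 11*Q
X(Y) = 5/Y
u(L, z) = L/5 (u(L, z) = -L/(2*(5/(-2))) = -L/(2*(5*(-1/2))) = -L/(2*(-5/2)) = -L*(-2)/(2*5) = -(-1)*L/5 = L/5)
u(-94, m)/c(33, 5) = ((1/5)*(-94))/(55 + 11*33) = -94/(5*(55 + 363)) = -94/5/418 = -94/5*1/418 = -47/1045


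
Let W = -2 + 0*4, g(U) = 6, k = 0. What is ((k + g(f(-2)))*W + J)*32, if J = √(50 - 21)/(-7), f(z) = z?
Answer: -384 - 32*√29/7 ≈ -408.62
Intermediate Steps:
W = -2 (W = -2 + 0 = -2)
J = -√29/7 (J = √29*(-⅐) = -√29/7 ≈ -0.76931)
((k + g(f(-2)))*W + J)*32 = ((0 + 6)*(-2) - √29/7)*32 = (6*(-2) - √29/7)*32 = (-12 - √29/7)*32 = -384 - 32*√29/7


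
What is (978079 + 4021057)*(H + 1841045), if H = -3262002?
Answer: -7103557293152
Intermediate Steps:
(978079 + 4021057)*(H + 1841045) = (978079 + 4021057)*(-3262002 + 1841045) = 4999136*(-1420957) = -7103557293152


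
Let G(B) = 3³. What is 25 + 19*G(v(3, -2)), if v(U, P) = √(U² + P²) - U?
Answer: 538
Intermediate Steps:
v(U, P) = √(P² + U²) - U
G(B) = 27
25 + 19*G(v(3, -2)) = 25 + 19*27 = 25 + 513 = 538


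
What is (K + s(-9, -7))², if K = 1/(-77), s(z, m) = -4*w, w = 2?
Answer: 380689/5929 ≈ 64.208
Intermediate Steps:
s(z, m) = -8 (s(z, m) = -4*2 = -8)
K = -1/77 ≈ -0.012987
(K + s(-9, -7))² = (-1/77 - 8)² = (-617/77)² = 380689/5929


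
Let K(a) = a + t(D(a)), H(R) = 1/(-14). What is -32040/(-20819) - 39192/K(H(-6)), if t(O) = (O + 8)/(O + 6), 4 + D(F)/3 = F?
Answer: -993789108504/15385241 ≈ -64594.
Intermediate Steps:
H(R) = -1/14
D(F) = -12 + 3*F
t(O) = (8 + O)/(6 + O)
K(a) = a + (-4 + 3*a)/(-6 + 3*a) (K(a) = a + (8 + (-12 + 3*a))/(6 + (-12 + 3*a)) = a + (-4 + 3*a)/(-6 + 3*a))
-32040/(-20819) - 39192/K(H(-6)) = -32040/(-20819) - 39192*(-2 - 1/14)/(-4/3 + (-1/14)² - 1*(-1/14)) = -32040*(-1/20819) - 39192*(-29/(14*(-4/3 + 1/196 + 1/14))) = 32040/20819 - 39192/((-14/29*(-739/588))) = 32040/20819 - 39192/739/1218 = 32040/20819 - 39192*1218/739 = 32040/20819 - 47735856/739 = -993789108504/15385241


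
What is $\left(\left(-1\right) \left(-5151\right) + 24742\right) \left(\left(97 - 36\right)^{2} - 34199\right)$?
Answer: $-911078854$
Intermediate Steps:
$\left(\left(-1\right) \left(-5151\right) + 24742\right) \left(\left(97 - 36\right)^{2} - 34199\right) = \left(5151 + 24742\right) \left(61^{2} - 34199\right) = 29893 \left(3721 - 34199\right) = 29893 \left(-30478\right) = -911078854$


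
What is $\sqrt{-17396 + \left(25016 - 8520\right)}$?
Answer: $30 i \approx 30.0 i$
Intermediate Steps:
$\sqrt{-17396 + \left(25016 - 8520\right)} = \sqrt{-17396 + 16496} = \sqrt{-900} = 30 i$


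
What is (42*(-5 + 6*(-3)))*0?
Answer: 0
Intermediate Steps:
(42*(-5 + 6*(-3)))*0 = (42*(-5 - 18))*0 = (42*(-23))*0 = -966*0 = 0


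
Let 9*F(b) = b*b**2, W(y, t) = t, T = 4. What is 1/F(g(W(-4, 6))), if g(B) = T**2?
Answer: 9/4096 ≈ 0.0021973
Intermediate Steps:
g(B) = 16 (g(B) = 4**2 = 16)
F(b) = b**3/9 (F(b) = (b*b**2)/9 = b**3/9)
1/F(g(W(-4, 6))) = 1/((1/9)*16**3) = 1/((1/9)*4096) = 1/(4096/9) = 9/4096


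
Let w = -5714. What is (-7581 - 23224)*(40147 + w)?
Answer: -1060708565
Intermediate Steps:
(-7581 - 23224)*(40147 + w) = (-7581 - 23224)*(40147 - 5714) = -30805*34433 = -1060708565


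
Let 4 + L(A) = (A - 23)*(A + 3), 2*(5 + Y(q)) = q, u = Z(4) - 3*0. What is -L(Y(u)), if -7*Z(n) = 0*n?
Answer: -52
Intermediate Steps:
Z(n) = 0 (Z(n) = -0*n = -1/7*0 = 0)
u = 0 (u = 0 - 3*0 = 0 + 0 = 0)
Y(q) = -5 + q/2
L(A) = -4 + (-23 + A)*(3 + A) (L(A) = -4 + (A - 23)*(A + 3) = -4 + (-23 + A)*(3 + A))
-L(Y(u)) = -(-73 + (-5 + (1/2)*0)**2 - 20*(-5 + (1/2)*0)) = -(-73 + (-5 + 0)**2 - 20*(-5 + 0)) = -(-73 + (-5)**2 - 20*(-5)) = -(-73 + 25 + 100) = -1*52 = -52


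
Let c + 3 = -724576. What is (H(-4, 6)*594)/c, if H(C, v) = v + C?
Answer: -1188/724579 ≈ -0.0016396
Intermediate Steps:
c = -724579 (c = -3 - 724576 = -724579)
H(C, v) = C + v
(H(-4, 6)*594)/c = ((-4 + 6)*594)/(-724579) = (2*594)*(-1/724579) = 1188*(-1/724579) = -1188/724579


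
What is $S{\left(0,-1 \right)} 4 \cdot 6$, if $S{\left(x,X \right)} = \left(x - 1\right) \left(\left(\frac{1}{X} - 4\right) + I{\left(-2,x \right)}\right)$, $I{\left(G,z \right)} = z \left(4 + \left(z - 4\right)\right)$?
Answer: $120$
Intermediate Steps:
$I{\left(G,z \right)} = z^{2}$ ($I{\left(G,z \right)} = z \left(4 + \left(-4 + z\right)\right) = z z = z^{2}$)
$S{\left(x,X \right)} = \left(-1 + x\right) \left(-4 + \frac{1}{X} + x^{2}\right)$ ($S{\left(x,X \right)} = \left(x - 1\right) \left(\left(\frac{1}{X} - 4\right) + x^{2}\right) = \left(-1 + x\right) \left(\left(-4 + \frac{1}{X}\right) + x^{2}\right) = \left(-1 + x\right) \left(-4 + \frac{1}{X} + x^{2}\right)$)
$S{\left(0,-1 \right)} 4 \cdot 6 = \frac{-1 + 0 - - (-4 + 0^{2} - 0^{3} + 4 \cdot 0)}{-1} \cdot 4 \cdot 6 = - (-1 + 0 - - (-4 + 0 - 0 + 0)) 24 = - (-1 + 0 - - (-4 + 0 + 0 + 0)) 24 = - (-1 + 0 - \left(-1\right) \left(-4\right)) 24 = - (-1 + 0 - 4) 24 = \left(-1\right) \left(-5\right) 24 = 5 \cdot 24 = 120$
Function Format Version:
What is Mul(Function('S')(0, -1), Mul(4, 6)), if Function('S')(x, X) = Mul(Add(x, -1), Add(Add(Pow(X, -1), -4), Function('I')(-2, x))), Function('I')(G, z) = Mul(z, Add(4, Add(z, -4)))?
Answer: 120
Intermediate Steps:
Function('I')(G, z) = Pow(z, 2) (Function('I')(G, z) = Mul(z, Add(4, Add(-4, z))) = Mul(z, z) = Pow(z, 2))
Function('S')(x, X) = Mul(Add(-1, x), Add(-4, Pow(X, -1), Pow(x, 2))) (Function('S')(x, X) = Mul(Add(x, -1), Add(Add(Pow(X, -1), -4), Pow(x, 2))) = Mul(Add(-1, x), Add(Add(-4, Pow(X, -1)), Pow(x, 2))) = Mul(Add(-1, x), Add(-4, Pow(X, -1), Pow(x, 2))))
Mul(Function('S')(0, -1), Mul(4, 6)) = Mul(Mul(Pow(-1, -1), Add(-1, 0, Mul(-1, -1, Add(-4, Pow(0, 2), Mul(-1, Pow(0, 3)), Mul(4, 0))))), Mul(4, 6)) = Mul(Mul(-1, Add(-1, 0, Mul(-1, -1, Add(-4, 0, Mul(-1, 0), 0)))), 24) = Mul(Mul(-1, Add(-1, 0, Mul(-1, -1, Add(-4, 0, 0, 0)))), 24) = Mul(Mul(-1, Add(-1, 0, Mul(-1, -1, -4))), 24) = Mul(Mul(-1, Add(-1, 0, -4)), 24) = Mul(Mul(-1, -5), 24) = Mul(5, 24) = 120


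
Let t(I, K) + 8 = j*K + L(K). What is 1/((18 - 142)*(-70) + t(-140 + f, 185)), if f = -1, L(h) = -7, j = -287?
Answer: -1/44430 ≈ -2.2507e-5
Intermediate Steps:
t(I, K) = -15 - 287*K (t(I, K) = -8 + (-287*K - 7) = -8 + (-7 - 287*K) = -15 - 287*K)
1/((18 - 142)*(-70) + t(-140 + f, 185)) = 1/((18 - 142)*(-70) + (-15 - 287*185)) = 1/(-124*(-70) + (-15 - 53095)) = 1/(8680 - 53110) = 1/(-44430) = -1/44430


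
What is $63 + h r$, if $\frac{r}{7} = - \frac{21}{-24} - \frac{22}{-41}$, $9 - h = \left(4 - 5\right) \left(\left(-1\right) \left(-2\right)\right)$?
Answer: $\frac{56315}{328} \approx 171.69$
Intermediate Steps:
$h = 11$ ($h = 9 - \left(4 - 5\right) \left(\left(-1\right) \left(-2\right)\right) = 9 - \left(-1\right) 2 = 9 - -2 = 9 + 2 = 11$)
$r = \frac{3241}{328}$ ($r = 7 \left(- \frac{21}{-24} - \frac{22}{-41}\right) = 7 \left(\left(-21\right) \left(- \frac{1}{24}\right) - - \frac{22}{41}\right) = 7 \left(\frac{7}{8} + \frac{22}{41}\right) = 7 \cdot \frac{463}{328} = \frac{3241}{328} \approx 9.8811$)
$63 + h r = 63 + 11 \cdot \frac{3241}{328} = 63 + \frac{35651}{328} = \frac{56315}{328}$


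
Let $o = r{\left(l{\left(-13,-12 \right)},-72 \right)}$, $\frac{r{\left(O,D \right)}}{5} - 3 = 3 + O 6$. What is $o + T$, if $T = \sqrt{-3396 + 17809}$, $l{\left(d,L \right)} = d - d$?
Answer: $30 + \sqrt{14413} \approx 150.05$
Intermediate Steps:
$l{\left(d,L \right)} = 0$
$r{\left(O,D \right)} = 30 + 30 O$ ($r{\left(O,D \right)} = 15 + 5 \left(3 + O 6\right) = 15 + 5 \left(3 + 6 O\right) = 15 + \left(15 + 30 O\right) = 30 + 30 O$)
$o = 30$ ($o = 30 + 30 \cdot 0 = 30 + 0 = 30$)
$T = \sqrt{14413} \approx 120.05$
$o + T = 30 + \sqrt{14413}$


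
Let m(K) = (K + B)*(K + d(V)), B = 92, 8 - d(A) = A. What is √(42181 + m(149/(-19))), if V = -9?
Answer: √15505567/19 ≈ 207.25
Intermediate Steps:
d(A) = 8 - A
m(K) = (17 + K)*(92 + K) (m(K) = (K + 92)*(K + (8 - 1*(-9))) = (92 + K)*(K + (8 + 9)) = (92 + K)*(K + 17) = (92 + K)*(17 + K) = (17 + K)*(92 + K))
√(42181 + m(149/(-19))) = √(42181 + (1564 + (149/(-19))² + 109*(149/(-19)))) = √(42181 + (1564 + (149*(-1/19))² + 109*(149*(-1/19)))) = √(42181 + (1564 + (-149/19)² + 109*(-149/19))) = √(42181 + (1564 + 22201/361 - 16241/19)) = √(42181 + 278226/361) = √(15505567/361) = √15505567/19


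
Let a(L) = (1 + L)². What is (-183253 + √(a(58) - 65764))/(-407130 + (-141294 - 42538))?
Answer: 183253/590962 - I*√62283/590962 ≈ 0.31009 - 0.0004223*I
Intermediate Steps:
(-183253 + √(a(58) - 65764))/(-407130 + (-141294 - 42538)) = (-183253 + √((1 + 58)² - 65764))/(-407130 + (-141294 - 42538)) = (-183253 + √(59² - 65764))/(-407130 - 183832) = (-183253 + √(3481 - 65764))/(-590962) = (-183253 + √(-62283))*(-1/590962) = (-183253 + I*√62283)*(-1/590962) = 183253/590962 - I*√62283/590962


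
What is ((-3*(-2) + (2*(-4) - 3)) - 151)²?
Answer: 24336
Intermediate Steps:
((-3*(-2) + (2*(-4) - 3)) - 151)² = ((6 + (-8 - 3)) - 151)² = ((6 - 11) - 151)² = (-5 - 151)² = (-156)² = 24336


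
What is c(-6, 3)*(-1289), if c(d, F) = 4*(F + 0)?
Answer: -15468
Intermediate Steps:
c(d, F) = 4*F
c(-6, 3)*(-1289) = (4*3)*(-1289) = 12*(-1289) = -15468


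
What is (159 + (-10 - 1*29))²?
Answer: 14400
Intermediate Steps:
(159 + (-10 - 1*29))² = (159 + (-10 - 29))² = (159 - 39)² = 120² = 14400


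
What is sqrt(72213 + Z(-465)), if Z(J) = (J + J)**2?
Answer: sqrt(937113) ≈ 968.05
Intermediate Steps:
Z(J) = 4*J**2 (Z(J) = (2*J)**2 = 4*J**2)
sqrt(72213 + Z(-465)) = sqrt(72213 + 4*(-465)**2) = sqrt(72213 + 4*216225) = sqrt(72213 + 864900) = sqrt(937113)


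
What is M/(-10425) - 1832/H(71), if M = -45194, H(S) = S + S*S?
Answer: 8830547/2220525 ≈ 3.9768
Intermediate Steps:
H(S) = S + S²
M/(-10425) - 1832/H(71) = -45194/(-10425) - 1832*1/(71*(1 + 71)) = -45194*(-1/10425) - 1832/(71*72) = 45194/10425 - 1832/5112 = 45194/10425 - 1832*1/5112 = 45194/10425 - 229/639 = 8830547/2220525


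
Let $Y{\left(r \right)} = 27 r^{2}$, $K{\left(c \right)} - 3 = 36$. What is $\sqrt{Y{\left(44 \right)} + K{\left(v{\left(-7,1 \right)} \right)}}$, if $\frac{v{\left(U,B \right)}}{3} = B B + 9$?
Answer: $\sqrt{52311} \approx 228.72$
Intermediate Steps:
$v{\left(U,B \right)} = 27 + 3 B^{2}$ ($v{\left(U,B \right)} = 3 \left(B B + 9\right) = 3 \left(B^{2} + 9\right) = 3 \left(9 + B^{2}\right) = 27 + 3 B^{2}$)
$K{\left(c \right)} = 39$ ($K{\left(c \right)} = 3 + 36 = 39$)
$\sqrt{Y{\left(44 \right)} + K{\left(v{\left(-7,1 \right)} \right)}} = \sqrt{27 \cdot 44^{2} + 39} = \sqrt{27 \cdot 1936 + 39} = \sqrt{52272 + 39} = \sqrt{52311}$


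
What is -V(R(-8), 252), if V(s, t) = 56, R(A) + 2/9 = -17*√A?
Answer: -56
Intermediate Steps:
R(A) = -2/9 - 17*√A
-V(R(-8), 252) = -1*56 = -56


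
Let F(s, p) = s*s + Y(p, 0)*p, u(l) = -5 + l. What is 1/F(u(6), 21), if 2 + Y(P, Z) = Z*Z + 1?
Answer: -1/20 ≈ -0.050000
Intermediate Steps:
Y(P, Z) = -1 + Z² (Y(P, Z) = -2 + (Z*Z + 1) = -2 + (Z² + 1) = -2 + (1 + Z²) = -1 + Z²)
F(s, p) = s² - p (F(s, p) = s*s + (-1 + 0²)*p = s² + (-1 + 0)*p = s² - p)
1/F(u(6), 21) = 1/((-5 + 6)² - 1*21) = 1/(1² - 21) = 1/(1 - 21) = 1/(-20) = -1/20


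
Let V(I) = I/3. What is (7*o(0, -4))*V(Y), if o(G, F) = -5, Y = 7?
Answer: -245/3 ≈ -81.667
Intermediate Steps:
V(I) = I/3 (V(I) = I*(1/3) = I/3)
(7*o(0, -4))*V(Y) = (7*(-5))*((1/3)*7) = -35*7/3 = -245/3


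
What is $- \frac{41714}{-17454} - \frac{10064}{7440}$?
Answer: $\frac{1403074}{1352685} \approx 1.0373$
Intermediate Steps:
$- \frac{41714}{-17454} - \frac{10064}{7440} = \left(-41714\right) \left(- \frac{1}{17454}\right) - \frac{629}{465} = \frac{20857}{8727} - \frac{629}{465} = \frac{1403074}{1352685}$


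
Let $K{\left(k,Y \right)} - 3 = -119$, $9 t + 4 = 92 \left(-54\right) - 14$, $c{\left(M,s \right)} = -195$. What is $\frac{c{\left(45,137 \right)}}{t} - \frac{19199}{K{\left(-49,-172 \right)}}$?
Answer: $\frac{5329433}{32132} \approx 165.86$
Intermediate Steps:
$t = -554$ ($t = - \frac{4}{9} + \frac{92 \left(-54\right) - 14}{9} = - \frac{4}{9} + \frac{-4968 - 14}{9} = - \frac{4}{9} + \frac{1}{9} \left(-4982\right) = - \frac{4}{9} - \frac{4982}{9} = -554$)
$K{\left(k,Y \right)} = -116$ ($K{\left(k,Y \right)} = 3 - 119 = -116$)
$\frac{c{\left(45,137 \right)}}{t} - \frac{19199}{K{\left(-49,-172 \right)}} = - \frac{195}{-554} - \frac{19199}{-116} = \left(-195\right) \left(- \frac{1}{554}\right) - - \frac{19199}{116} = \frac{195}{554} + \frac{19199}{116} = \frac{5329433}{32132}$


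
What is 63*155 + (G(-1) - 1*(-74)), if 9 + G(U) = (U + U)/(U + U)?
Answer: 9831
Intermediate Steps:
G(U) = -8 (G(U) = -9 + (U + U)/(U + U) = -9 + (2*U)/((2*U)) = -9 + (2*U)*(1/(2*U)) = -9 + 1 = -8)
63*155 + (G(-1) - 1*(-74)) = 63*155 + (-8 - 1*(-74)) = 9765 + (-8 + 74) = 9765 + 66 = 9831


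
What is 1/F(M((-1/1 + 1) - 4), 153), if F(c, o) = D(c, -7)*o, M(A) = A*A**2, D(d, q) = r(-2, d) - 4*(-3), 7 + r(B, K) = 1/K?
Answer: 64/48807 ≈ 0.0013113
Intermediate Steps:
r(B, K) = -7 + 1/K
D(d, q) = 5 + 1/d (D(d, q) = (-7 + 1/d) - 4*(-3) = (-7 + 1/d) + 12 = 5 + 1/d)
M(A) = A**3
F(c, o) = o*(5 + 1/c) (F(c, o) = (5 + 1/c)*o = o*(5 + 1/c))
1/F(M((-1/1 + 1) - 4), 153) = 1/(5*153 + 153/(((-1/1 + 1) - 4)**3)) = 1/(765 + 153/(((-1*1 + 1) - 4)**3)) = 1/(765 + 153/(((-1 + 1) - 4)**3)) = 1/(765 + 153/((0 - 4)**3)) = 1/(765 + 153/((-4)**3)) = 1/(765 + 153/(-64)) = 1/(765 + 153*(-1/64)) = 1/(765 - 153/64) = 1/(48807/64) = 64/48807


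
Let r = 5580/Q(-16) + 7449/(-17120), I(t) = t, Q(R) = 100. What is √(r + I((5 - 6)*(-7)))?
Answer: √1142425090/4280 ≈ 7.8971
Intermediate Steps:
r = 947847/17120 (r = 5580/100 + 7449/(-17120) = 5580*(1/100) + 7449*(-1/17120) = 279/5 - 7449/17120 = 947847/17120 ≈ 55.365)
√(r + I((5 - 6)*(-7))) = √(947847/17120 + (5 - 6)*(-7)) = √(947847/17120 - 1*(-7)) = √(947847/17120 + 7) = √(1067687/17120) = √1142425090/4280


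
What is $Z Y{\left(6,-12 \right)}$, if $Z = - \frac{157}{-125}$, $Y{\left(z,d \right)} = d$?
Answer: $- \frac{1884}{125} \approx -15.072$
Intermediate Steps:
$Z = \frac{157}{125}$ ($Z = \left(-157\right) \left(- \frac{1}{125}\right) = \frac{157}{125} \approx 1.256$)
$Z Y{\left(6,-12 \right)} = \frac{157}{125} \left(-12\right) = - \frac{1884}{125}$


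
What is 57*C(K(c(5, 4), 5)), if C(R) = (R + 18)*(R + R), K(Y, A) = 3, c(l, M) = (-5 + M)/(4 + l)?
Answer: 7182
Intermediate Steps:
c(l, M) = (-5 + M)/(4 + l)
C(R) = 2*R*(18 + R) (C(R) = (18 + R)*(2*R) = 2*R*(18 + R))
57*C(K(c(5, 4), 5)) = 57*(2*3*(18 + 3)) = 57*(2*3*21) = 57*126 = 7182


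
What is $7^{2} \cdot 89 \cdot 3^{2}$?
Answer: $39249$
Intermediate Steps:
$7^{2} \cdot 89 \cdot 3^{2} = 49 \cdot 89 \cdot 9 = 4361 \cdot 9 = 39249$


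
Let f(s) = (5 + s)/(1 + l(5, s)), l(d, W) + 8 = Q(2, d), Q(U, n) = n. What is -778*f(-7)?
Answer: -778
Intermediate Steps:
l(d, W) = -8 + d
f(s) = -5/2 - s/2 (f(s) = (5 + s)/(1 + (-8 + 5)) = (5 + s)/(1 - 3) = (5 + s)/(-2) = (5 + s)*(-½) = -5/2 - s/2)
-778*f(-7) = -778*(-5/2 - ½*(-7)) = -778*(-5/2 + 7/2) = -778*1 = -778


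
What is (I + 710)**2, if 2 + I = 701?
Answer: 1985281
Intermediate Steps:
I = 699 (I = -2 + 701 = 699)
(I + 710)**2 = (699 + 710)**2 = 1409**2 = 1985281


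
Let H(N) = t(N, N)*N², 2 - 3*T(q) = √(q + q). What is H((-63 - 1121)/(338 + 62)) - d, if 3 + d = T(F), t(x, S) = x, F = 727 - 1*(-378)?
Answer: -1106297/46875 + √2210/3 ≈ -7.9308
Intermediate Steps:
F = 1105 (F = 727 + 378 = 1105)
T(q) = ⅔ - √2*√q/3 (T(q) = ⅔ - √(q + q)/3 = ⅔ - √2*√q/3)
d = -7/3 - √2210/3 (d = -3 + (⅔ - √2*√1105/3) = -3 + (⅔ - √2210/3) = -7/3 - √2210/3 ≈ -18.004)
H(N) = N³ (H(N) = N*N² = N³)
H((-63 - 1121)/(338 + 62)) - d = ((-63 - 1121)/(338 + 62))³ - (-7/3 - √2210/3) = (-1184/400)³ + (7/3 + √2210/3) = (-1184*1/400)³ + (7/3 + √2210/3) = (-74/25)³ + (7/3 + √2210/3) = -405224/15625 + (7/3 + √2210/3) = -1106297/46875 + √2210/3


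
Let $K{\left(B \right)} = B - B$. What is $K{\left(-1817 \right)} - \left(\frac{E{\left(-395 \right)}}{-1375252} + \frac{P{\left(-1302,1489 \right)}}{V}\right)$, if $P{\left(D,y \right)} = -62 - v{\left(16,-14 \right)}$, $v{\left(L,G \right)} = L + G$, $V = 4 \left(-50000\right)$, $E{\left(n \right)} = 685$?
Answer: $\frac{765373}{4297662500} \approx 0.00017809$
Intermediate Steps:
$V = -200000$
$v{\left(L,G \right)} = G + L$
$K{\left(B \right)} = 0$
$P{\left(D,y \right)} = -64$ ($P{\left(D,y \right)} = -62 - \left(-14 + 16\right) = -62 - 2 = -64$)
$K{\left(-1817 \right)} - \left(\frac{E{\left(-395 \right)}}{-1375252} + \frac{P{\left(-1302,1489 \right)}}{V}\right) = 0 - \left(\frac{685}{-1375252} - \frac{64}{-200000}\right) = 0 - \left(685 \left(- \frac{1}{1375252}\right) - - \frac{1}{3125}\right) = 0 - \left(- \frac{685}{1375252} + \frac{1}{3125}\right) = 0 - - \frac{765373}{4297662500} = 0 + \frac{765373}{4297662500} = \frac{765373}{4297662500}$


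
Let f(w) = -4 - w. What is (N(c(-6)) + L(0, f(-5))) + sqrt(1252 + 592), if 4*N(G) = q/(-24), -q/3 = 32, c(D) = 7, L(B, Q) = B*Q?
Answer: 1 + 2*sqrt(461) ≈ 43.942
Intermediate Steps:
q = -96 (q = -3*32 = -96)
N(G) = 1 (N(G) = (-96/(-24))/4 = (-96*(-1/24))/4 = (1/4)*4 = 1)
(N(c(-6)) + L(0, f(-5))) + sqrt(1252 + 592) = (1 + 0*(-4 - 1*(-5))) + sqrt(1252 + 592) = (1 + 0*(-4 + 5)) + sqrt(1844) = (1 + 0*1) + 2*sqrt(461) = (1 + 0) + 2*sqrt(461) = 1 + 2*sqrt(461)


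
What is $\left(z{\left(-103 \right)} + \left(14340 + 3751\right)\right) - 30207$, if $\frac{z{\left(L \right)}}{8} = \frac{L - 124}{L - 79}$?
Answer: $- \frac{1101648}{91} \approx -12106.0$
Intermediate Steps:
$z{\left(L \right)} = \frac{8 \left(-124 + L\right)}{-79 + L}$ ($z{\left(L \right)} = 8 \frac{L - 124}{L - 79} = 8 \frac{-124 + L}{-79 + L} = \frac{8 \left(-124 + L\right)}{-79 + L}$)
$\left(z{\left(-103 \right)} + \left(14340 + 3751\right)\right) - 30207 = \left(\frac{8 \left(-124 - 103\right)}{-79 - 103} + \left(14340 + 3751\right)\right) - 30207 = \left(8 \frac{1}{-182} \left(-227\right) + 18091\right) - 30207 = \left(8 \left(- \frac{1}{182}\right) \left(-227\right) + 18091\right) - 30207 = \left(\frac{908}{91} + 18091\right) - 30207 = \frac{1647189}{91} - 30207 = - \frac{1101648}{91}$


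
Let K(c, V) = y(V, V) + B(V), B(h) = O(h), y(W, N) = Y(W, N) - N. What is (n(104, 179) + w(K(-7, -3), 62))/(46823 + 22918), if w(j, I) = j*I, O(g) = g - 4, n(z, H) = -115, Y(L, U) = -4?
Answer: -611/69741 ≈ -0.0087610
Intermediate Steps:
O(g) = -4 + g
y(W, N) = -4 - N
B(h) = -4 + h
K(c, V) = -8 (K(c, V) = (-4 - V) + (-4 + V) = -8)
w(j, I) = I*j
(n(104, 179) + w(K(-7, -3), 62))/(46823 + 22918) = (-115 + 62*(-8))/(46823 + 22918) = (-115 - 496)/69741 = -611*1/69741 = -611/69741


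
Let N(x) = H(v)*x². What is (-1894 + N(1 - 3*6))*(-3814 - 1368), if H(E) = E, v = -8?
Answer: 21795492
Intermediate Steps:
N(x) = -8*x²
(-1894 + N(1 - 3*6))*(-3814 - 1368) = (-1894 - 8*(1 - 3*6)²)*(-3814 - 1368) = (-1894 - 8*(1 - 18)²)*(-5182) = (-1894 - 8*(-17)²)*(-5182) = (-1894 - 8*289)*(-5182) = (-1894 - 2312)*(-5182) = -4206*(-5182) = 21795492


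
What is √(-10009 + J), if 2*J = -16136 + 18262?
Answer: 3*I*√994 ≈ 94.583*I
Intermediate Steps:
J = 1063 (J = (-16136 + 18262)/2 = (½)*2126 = 1063)
√(-10009 + J) = √(-10009 + 1063) = √(-8946) = 3*I*√994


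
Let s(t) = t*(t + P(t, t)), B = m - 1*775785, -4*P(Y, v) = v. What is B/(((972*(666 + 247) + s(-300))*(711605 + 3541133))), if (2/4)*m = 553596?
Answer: 36823/451232512752 ≈ 8.1605e-8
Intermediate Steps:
m = 1107192 (m = 2*553596 = 1107192)
P(Y, v) = -v/4
B = 331407 (B = 1107192 - 1*775785 = 1107192 - 775785 = 331407)
s(t) = 3*t**2/4 (s(t) = t*(t - t/4) = t*(3*t/4) = 3*t**2/4)
B/(((972*(666 + 247) + s(-300))*(711605 + 3541133))) = 331407/(((972*(666 + 247) + (3/4)*(-300)**2)*(711605 + 3541133))) = 331407/(((972*913 + (3/4)*90000)*4252738)) = 331407/(((887436 + 67500)*4252738)) = 331407/((954936*4252738)) = 331407/4061092614768 = 331407*(1/4061092614768) = 36823/451232512752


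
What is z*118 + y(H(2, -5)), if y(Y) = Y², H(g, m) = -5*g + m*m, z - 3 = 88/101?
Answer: 68863/101 ≈ 681.81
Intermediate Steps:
z = 391/101 (z = 3 + 88/101 = 391/101 ≈ 3.8713)
H(g, m) = m² - 5*g (H(g, m) = -5*g + m² = m² - 5*g)
z*118 + y(H(2, -5)) = (391/101)*118 + ((-5)² - 5*2)² = 46138/101 + (25 - 10)² = 46138/101 + 15² = 46138/101 + 225 = 68863/101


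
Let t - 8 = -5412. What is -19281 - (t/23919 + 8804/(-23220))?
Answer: -127479946736/6611895 ≈ -19280.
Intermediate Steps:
t = -5404 (t = 8 - 5412 = -5404)
-19281 - (t/23919 + 8804/(-23220)) = -19281 - (-5404/23919 + 8804/(-23220)) = -19281 - (-5404*1/23919 + 8804*(-1/23220)) = -19281 - (-772/3417 - 2201/5805) = -19281 - 1*(-4000759/6611895) = -19281 + 4000759/6611895 = -127479946736/6611895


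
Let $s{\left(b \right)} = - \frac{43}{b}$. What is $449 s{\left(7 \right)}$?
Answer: $- \frac{19307}{7} \approx -2758.1$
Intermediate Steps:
$449 s{\left(7 \right)} = 449 \left(- \frac{43}{7}\right) = - \frac{19307}{7}$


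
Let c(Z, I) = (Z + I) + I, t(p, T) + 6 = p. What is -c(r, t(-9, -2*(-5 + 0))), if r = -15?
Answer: 45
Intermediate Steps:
t(p, T) = -6 + p
c(Z, I) = Z + 2*I (c(Z, I) = (I + Z) + I = Z + 2*I)
-c(r, t(-9, -2*(-5 + 0))) = -(-15 + 2*(-6 - 9)) = -(-15 + 2*(-15)) = -(-15 - 30) = -1*(-45) = 45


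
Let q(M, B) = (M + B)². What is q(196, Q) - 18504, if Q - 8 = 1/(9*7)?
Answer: 91757233/3969 ≈ 23118.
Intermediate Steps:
Q = 505/63 (Q = 8 + 1/(9*7) = 8 + 1/63 = 505/63 ≈ 8.0159)
q(M, B) = (B + M)²
q(196, Q) - 18504 = (505/63 + 196)² - 18504 = (12853/63)² - 18504 = 165199609/3969 - 18504 = 91757233/3969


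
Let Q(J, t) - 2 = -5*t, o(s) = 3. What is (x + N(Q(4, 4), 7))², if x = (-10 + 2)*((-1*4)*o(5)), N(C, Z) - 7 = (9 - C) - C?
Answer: 21904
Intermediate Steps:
Q(J, t) = 2 - 5*t
N(C, Z) = 16 - 2*C (N(C, Z) = 7 + ((9 - C) - C) = 7 + (9 - 2*C) = 16 - 2*C)
x = 96 (x = (-10 + 2)*(-1*4*3) = -(-32)*3 = -8*(-12) = 96)
(x + N(Q(4, 4), 7))² = (96 + (16 - 2*(2 - 5*4)))² = (96 + (16 - 2*(2 - 20)))² = (96 + (16 - 2*(-18)))² = (96 + (16 + 36))² = (96 + 52)² = 148² = 21904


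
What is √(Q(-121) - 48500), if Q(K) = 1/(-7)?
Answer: I*√2376507/7 ≈ 220.23*I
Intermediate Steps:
Q(K) = -⅐
√(Q(-121) - 48500) = √(-⅐ - 48500) = √(-339501/7) = I*√2376507/7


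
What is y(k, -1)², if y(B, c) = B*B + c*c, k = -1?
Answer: 4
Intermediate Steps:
y(B, c) = B² + c²
y(k, -1)² = ((-1)² + (-1)²)² = (1 + 1)² = 2² = 4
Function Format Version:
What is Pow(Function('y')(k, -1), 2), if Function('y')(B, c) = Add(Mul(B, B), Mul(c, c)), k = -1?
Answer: 4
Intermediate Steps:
Function('y')(B, c) = Add(Pow(B, 2), Pow(c, 2))
Pow(Function('y')(k, -1), 2) = Pow(Add(Pow(-1, 2), Pow(-1, 2)), 2) = Pow(Add(1, 1), 2) = Pow(2, 2) = 4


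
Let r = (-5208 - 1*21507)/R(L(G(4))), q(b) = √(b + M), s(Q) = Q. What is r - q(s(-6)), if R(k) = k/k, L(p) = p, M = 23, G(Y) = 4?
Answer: -26715 - √17 ≈ -26719.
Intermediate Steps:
R(k) = 1
q(b) = √(23 + b) (q(b) = √(b + 23) = √(23 + b))
r = -26715 (r = (-5208 - 1*21507)/1 = (-5208 - 21507)*1 = -26715*1 = -26715)
r - q(s(-6)) = -26715 - √(23 - 6) = -26715 - √17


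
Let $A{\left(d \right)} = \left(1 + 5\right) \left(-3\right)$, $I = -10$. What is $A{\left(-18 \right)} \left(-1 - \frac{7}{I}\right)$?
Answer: $\frac{27}{5} \approx 5.4$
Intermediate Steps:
$A{\left(d \right)} = -18$ ($A{\left(d \right)} = 6 \left(-3\right) = -18$)
$A{\left(-18 \right)} \left(-1 - \frac{7}{I}\right) = - 18 \left(-1 - \frac{7}{-10}\right) = - 18 \left(-1 - 7 \left(- \frac{1}{10}\right)\right) = - 18 \left(-1 - - \frac{7}{10}\right) = - 18 \left(-1 + \frac{7}{10}\right) = \left(-18\right) \left(- \frac{3}{10}\right) = \frac{27}{5}$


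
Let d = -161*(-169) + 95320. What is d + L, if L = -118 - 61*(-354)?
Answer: 144005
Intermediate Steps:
L = 21476 (L = -118 + 21594 = 21476)
d = 122529 (d = 27209 + 95320 = 122529)
d + L = 122529 + 21476 = 144005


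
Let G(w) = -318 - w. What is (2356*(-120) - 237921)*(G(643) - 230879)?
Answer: 120705409440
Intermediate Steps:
(2356*(-120) - 237921)*(G(643) - 230879) = (2356*(-120) - 237921)*((-318 - 1*643) - 230879) = (-282720 - 237921)*((-318 - 643) - 230879) = -520641*(-961 - 230879) = -520641*(-231840) = 120705409440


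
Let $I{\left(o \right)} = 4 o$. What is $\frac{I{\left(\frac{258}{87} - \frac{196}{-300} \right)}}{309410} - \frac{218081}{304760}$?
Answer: $- \frac{14675166674291}{20509334673000} \approx -0.71554$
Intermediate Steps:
$\frac{I{\left(\frac{258}{87} - \frac{196}{-300} \right)}}{309410} - \frac{218081}{304760} = \frac{4 \left(\frac{258}{87} - \frac{196}{-300}\right)}{309410} - \frac{218081}{304760} = 4 \left(258 \cdot \frac{1}{87} - - \frac{49}{75}\right) \frac{1}{309410} - \frac{218081}{304760} = 4 \left(\frac{86}{29} + \frac{49}{75}\right) \frac{1}{309410} - \frac{218081}{304760} = 4 \cdot \frac{7871}{2175} \cdot \frac{1}{309410} - \frac{218081}{304760} = \frac{31484}{2175} \cdot \frac{1}{309410} - \frac{218081}{304760} = \frac{15742}{336483375} - \frac{218081}{304760} = - \frac{14675166674291}{20509334673000}$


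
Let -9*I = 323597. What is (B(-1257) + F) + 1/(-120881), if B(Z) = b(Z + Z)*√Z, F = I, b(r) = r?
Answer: -39116728966/1087929 - 2514*I*√1257 ≈ -35955.0 - 89132.0*I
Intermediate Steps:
I = -323597/9 (I = -⅑*323597 = -323597/9 ≈ -35955.)
F = -323597/9 ≈ -35955.
B(Z) = 2*Z^(3/2) (B(Z) = (Z + Z)*√Z = (2*Z)*√Z = 2*Z^(3/2))
(B(-1257) + F) + 1/(-120881) = (2*(-1257)^(3/2) - 323597/9) + 1/(-120881) = (2*(-1257*I*√1257) - 323597/9) - 1/120881 = (-2514*I*√1257 - 323597/9) - 1/120881 = (-323597/9 - 2514*I*√1257) - 1/120881 = -39116728966/1087929 - 2514*I*√1257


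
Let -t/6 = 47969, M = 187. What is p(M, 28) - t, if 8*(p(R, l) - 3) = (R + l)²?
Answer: 2348761/8 ≈ 2.9360e+5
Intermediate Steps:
t = -287814 (t = -6*47969 = -287814)
p(R, l) = 3 + (R + l)²/8
p(M, 28) - t = (3 + (187 + 28)²/8) - 1*(-287814) = (3 + (⅛)*215²) + 287814 = (3 + (⅛)*46225) + 287814 = (3 + 46225/8) + 287814 = 46249/8 + 287814 = 2348761/8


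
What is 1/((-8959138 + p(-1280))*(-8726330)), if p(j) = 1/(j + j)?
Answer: 256/20014181044978873 ≈ 1.2791e-14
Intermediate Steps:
p(j) = 1/(2*j)
1/((-8959138 + p(-1280))*(-8726330)) = 1/(-8959138 + (½)/(-1280)*(-8726330)) = -1/8726330/(-8959138 + (½)*(-1/1280)) = -1/8726330/(-8959138 - 1/2560) = -1/8726330/(-22935393281/2560) = -2560/22935393281*(-1/8726330) = 256/20014181044978873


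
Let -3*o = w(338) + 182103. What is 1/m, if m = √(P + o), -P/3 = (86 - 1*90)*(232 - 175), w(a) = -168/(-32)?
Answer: -2*I*√1067/16005 ≈ -0.0040818*I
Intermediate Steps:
w(a) = 21/4 (w(a) = -168*(-1/32) = 21/4)
o = -242811/4 (o = -(21/4 + 182103)/3 = -⅓*728433/4 = -242811/4 ≈ -60703.)
P = 684 (P = -3*(86 - 1*90)*(232 - 175) = -3*(86 - 90)*57 = -(-12)*57 = -3*(-228) = 684)
m = 15*I*√1067/2 (m = √(684 - 242811/4) = √(-240075/4) = 15*I*√1067/2 ≈ 244.99*I)
1/m = 1/(15*I*√1067/2) = -2*I*√1067/16005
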